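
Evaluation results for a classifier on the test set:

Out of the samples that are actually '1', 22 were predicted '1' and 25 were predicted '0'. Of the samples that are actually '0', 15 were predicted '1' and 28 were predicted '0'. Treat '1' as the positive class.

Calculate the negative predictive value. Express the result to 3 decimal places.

0.528

NPV = TN/(TN+FN) = 28/(28+25) = 0.528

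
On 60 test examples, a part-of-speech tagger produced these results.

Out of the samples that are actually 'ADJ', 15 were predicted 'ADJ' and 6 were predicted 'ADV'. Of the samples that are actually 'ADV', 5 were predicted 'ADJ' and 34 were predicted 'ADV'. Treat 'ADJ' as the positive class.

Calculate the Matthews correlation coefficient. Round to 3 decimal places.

MCC = (TP·TN − FP·FN) / √((TP+FP)(TP+FN)(TN+FP)(TN+FN))
Numerator = 15·34 − 5·6 = 480
Denominator = √(20·21·39·40) = √655200 = 809.4443
MCC = 480 / 809.4443 = 0.593

0.593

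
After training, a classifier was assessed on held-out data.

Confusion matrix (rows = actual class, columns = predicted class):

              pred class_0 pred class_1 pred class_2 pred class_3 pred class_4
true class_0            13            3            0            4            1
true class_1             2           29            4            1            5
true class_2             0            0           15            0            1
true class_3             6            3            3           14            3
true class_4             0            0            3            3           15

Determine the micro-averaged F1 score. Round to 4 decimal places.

Micro-averaging pools counts across classes: ΣTP=86, ΣFP=42, ΣFN=42.
Micro-F1 score = 2·TP/(2·TP+FP+FN) on pooled counts = 0.6719 (equals overall accuracy in single-label multiclass).

0.6719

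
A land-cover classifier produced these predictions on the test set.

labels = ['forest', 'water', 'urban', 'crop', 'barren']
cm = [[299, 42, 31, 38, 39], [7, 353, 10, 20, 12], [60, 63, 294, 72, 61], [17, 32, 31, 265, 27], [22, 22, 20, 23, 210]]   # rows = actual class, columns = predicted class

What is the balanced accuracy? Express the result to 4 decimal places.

Balanced accuracy = mean of per-class recall.
  forest: recall = 299/449 = 0.66592
  water: recall = 353/402 = 0.87811
  urban: recall = 294/550 = 0.53455
  crop: recall = 265/372 = 0.71237
  barren: recall = 210/297 = 0.70707
Mean = (0.66592 + 0.87811 + 0.53455 + 0.71237 + 0.70707) / 5 = 0.6996

0.6996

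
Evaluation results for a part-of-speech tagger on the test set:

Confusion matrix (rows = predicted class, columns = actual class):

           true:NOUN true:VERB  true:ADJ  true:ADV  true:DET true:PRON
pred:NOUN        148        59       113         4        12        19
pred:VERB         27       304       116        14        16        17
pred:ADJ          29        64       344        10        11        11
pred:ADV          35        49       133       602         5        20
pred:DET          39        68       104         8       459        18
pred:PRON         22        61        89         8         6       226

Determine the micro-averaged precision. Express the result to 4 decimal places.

Micro-averaging pools counts across classes: ΣTP=2083, ΣFP=1187, ΣFN=1187.
Micro-precision = TP/(TP+FP) on pooled counts = 0.6370 (equals overall accuracy in single-label multiclass).

0.6370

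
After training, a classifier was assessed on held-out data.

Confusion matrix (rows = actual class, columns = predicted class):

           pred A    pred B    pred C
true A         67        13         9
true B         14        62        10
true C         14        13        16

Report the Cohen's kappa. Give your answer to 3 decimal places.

0.469

Observed agreement pₒ = trace/N = 145/218 = 0.6651
Expected agreement pₑ = Σ (rowᵢ·colᵢ)/N² = (89·95 + 86·88 + 43·35)/218² = 0.3688
κ = (pₒ − pₑ)/(1 − pₑ) = (0.6651 − 0.3688)/(1 − 0.3688) = 0.469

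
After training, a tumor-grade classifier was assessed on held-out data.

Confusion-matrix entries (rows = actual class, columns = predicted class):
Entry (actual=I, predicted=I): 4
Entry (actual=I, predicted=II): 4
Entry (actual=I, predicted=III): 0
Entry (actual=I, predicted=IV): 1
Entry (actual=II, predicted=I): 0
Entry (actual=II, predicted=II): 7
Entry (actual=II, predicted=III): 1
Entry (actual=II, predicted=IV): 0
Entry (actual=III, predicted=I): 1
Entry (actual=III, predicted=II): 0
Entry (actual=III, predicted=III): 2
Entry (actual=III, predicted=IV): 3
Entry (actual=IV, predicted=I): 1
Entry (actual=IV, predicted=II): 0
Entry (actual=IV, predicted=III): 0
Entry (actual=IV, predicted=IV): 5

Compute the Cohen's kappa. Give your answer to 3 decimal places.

Observed agreement pₒ = trace/N = 18/29 = 0.6207
Expected agreement pₑ = Σ (rowᵢ·colᵢ)/N² = (9·6 + 8·11 + 6·3 + 6·9)/29² = 0.2545
κ = (pₒ − pₑ)/(1 − pₑ) = (0.6207 − 0.2545)/(1 − 0.2545) = 0.491

0.491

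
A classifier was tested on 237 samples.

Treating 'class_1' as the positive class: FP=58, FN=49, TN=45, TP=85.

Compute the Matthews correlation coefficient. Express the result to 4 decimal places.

MCC = (TP·TN − FP·FN) / √((TP+FP)(TP+FN)(TN+FP)(TN+FN))
Numerator = 85·45 − 58·49 = 983
Denominator = √(143·134·103·94) = √185526484 = 13620.8107
MCC = 983 / 13620.8107 = 0.0722

0.0722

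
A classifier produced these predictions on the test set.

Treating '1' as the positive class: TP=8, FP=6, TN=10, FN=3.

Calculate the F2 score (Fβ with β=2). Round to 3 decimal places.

0.690

Fβ = (1+β²)·TP / ((1+β²)·TP + β²·FN + FP), with β²=4
= 5·8 / (5·8 + 4·3 + 6) = 0.690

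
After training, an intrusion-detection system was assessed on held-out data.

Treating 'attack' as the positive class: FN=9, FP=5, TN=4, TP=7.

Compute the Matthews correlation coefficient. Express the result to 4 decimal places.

-0.1134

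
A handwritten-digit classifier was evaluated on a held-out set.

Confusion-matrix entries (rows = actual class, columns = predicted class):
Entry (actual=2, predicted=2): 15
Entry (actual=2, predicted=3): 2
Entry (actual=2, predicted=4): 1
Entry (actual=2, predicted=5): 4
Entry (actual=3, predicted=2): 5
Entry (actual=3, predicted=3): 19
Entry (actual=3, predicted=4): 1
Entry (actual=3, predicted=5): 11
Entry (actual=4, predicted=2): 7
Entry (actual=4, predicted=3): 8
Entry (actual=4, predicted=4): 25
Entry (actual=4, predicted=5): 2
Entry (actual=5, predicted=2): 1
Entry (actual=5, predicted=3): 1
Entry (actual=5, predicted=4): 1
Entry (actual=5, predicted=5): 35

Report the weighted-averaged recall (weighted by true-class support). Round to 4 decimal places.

0.6812

Per-class recall (TP/(TP+FN)):
  2: TP=15, FN=2+1+4=7 → 15/22 = 0.68182
  3: TP=19, FN=5+1+11=17 → 19/36 = 0.52778
  4: TP=25, FN=7+8+2=17 → 25/42 = 0.59524
  5: TP=35, FN=1+1+1=3 → 35/38 = 0.92105
Weighted-recall = Σ (supportᵢ/N)·recallᵢ with N=138: (22/138)·0.68182 + (36/138)·0.52778 + (42/138)·0.59524 + (38/138)·0.92105 = 0.6812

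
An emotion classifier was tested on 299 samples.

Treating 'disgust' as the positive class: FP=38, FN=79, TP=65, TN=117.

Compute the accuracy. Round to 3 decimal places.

Accuracy = (TP+TN)/N = (65+117)/299 = 0.609

0.609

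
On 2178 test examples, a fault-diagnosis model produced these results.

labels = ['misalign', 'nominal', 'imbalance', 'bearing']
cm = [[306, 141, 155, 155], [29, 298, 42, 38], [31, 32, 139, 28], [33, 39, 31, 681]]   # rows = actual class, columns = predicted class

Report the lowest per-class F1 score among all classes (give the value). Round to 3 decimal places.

Per-class F1 score (2·TP/(2·TP+FP+FN)):
  misalign: TP=306, FP=29+31+33=93, FN=141+155+155=451 → 612/1156 = 0.5294
  nominal: TP=298, FP=141+32+39=212, FN=29+42+38=109 → 596/917 = 0.6499
  imbalance: TP=139, FP=155+42+31=228, FN=31+32+28=91 → 278/597 = 0.4657
  bearing: TP=681, FP=155+38+28=221, FN=33+39+31=103 → 1362/1686 = 0.8078
Lowest is class 'imbalance' with F1 score = 0.466.

0.466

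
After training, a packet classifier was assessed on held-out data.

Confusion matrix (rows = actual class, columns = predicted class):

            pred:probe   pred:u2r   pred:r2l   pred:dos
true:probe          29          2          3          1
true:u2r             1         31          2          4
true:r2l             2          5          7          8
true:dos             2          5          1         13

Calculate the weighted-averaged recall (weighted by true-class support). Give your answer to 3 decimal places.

Per-class recall (TP/(TP+FN)):
  probe: TP=29, FN=2+3+1=6 → 29/35 = 0.8286
  u2r: TP=31, FN=1+2+4=7 → 31/38 = 0.8158
  r2l: TP=7, FN=2+5+8=15 → 7/22 = 0.3182
  dos: TP=13, FN=2+5+1=8 → 13/21 = 0.6190
Weighted-recall = Σ (supportᵢ/N)·recallᵢ with N=116: (35/116)·0.8286 + (38/116)·0.8158 + (22/116)·0.3182 + (21/116)·0.6190 = 0.690

0.690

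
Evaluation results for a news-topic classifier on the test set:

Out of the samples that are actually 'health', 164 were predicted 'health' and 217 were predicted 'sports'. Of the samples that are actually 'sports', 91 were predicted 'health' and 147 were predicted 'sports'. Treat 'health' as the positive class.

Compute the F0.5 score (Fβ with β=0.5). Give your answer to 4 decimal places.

Fβ = (1+β²)·TP / ((1+β²)·TP + β²·FN + FP), with β²=1/4
= 1.25·164 / (1.25·164 + 0.25·217 + 91) = 0.5853

0.5853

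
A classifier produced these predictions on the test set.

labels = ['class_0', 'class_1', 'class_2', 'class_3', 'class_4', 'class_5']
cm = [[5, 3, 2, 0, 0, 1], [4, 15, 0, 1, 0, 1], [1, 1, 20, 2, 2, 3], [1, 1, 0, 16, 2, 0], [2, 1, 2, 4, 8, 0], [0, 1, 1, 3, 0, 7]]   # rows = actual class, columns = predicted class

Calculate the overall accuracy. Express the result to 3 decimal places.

0.645

Accuracy = trace / total = (5+15+20+16+8+7=71) / 110 = 71/110 = 0.645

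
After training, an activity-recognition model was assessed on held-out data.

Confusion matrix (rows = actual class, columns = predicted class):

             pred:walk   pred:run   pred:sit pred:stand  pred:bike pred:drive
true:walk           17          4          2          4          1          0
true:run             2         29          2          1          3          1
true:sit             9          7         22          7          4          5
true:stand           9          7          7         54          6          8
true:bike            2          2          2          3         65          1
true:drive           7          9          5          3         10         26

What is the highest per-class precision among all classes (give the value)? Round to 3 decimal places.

Per-class precision (TP/(TP+FP)):
  walk: TP=17, FP=2+9+9+2+7=29 → 17/46 = 0.3696
  run: TP=29, FP=4+7+7+2+9=29 → 29/58 = 0.5000
  sit: TP=22, FP=2+2+7+2+5=18 → 22/40 = 0.5500
  stand: TP=54, FP=4+1+7+3+3=18 → 54/72 = 0.7500
  bike: TP=65, FP=1+3+4+6+10=24 → 65/89 = 0.7303
  drive: TP=26, FP=0+1+5+8+1=15 → 26/41 = 0.6341
Highest is class 'stand' with precision = 0.750.

0.750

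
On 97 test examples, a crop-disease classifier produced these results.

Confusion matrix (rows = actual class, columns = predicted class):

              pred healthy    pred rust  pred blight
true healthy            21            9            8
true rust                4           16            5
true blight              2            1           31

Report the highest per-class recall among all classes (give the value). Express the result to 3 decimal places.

0.912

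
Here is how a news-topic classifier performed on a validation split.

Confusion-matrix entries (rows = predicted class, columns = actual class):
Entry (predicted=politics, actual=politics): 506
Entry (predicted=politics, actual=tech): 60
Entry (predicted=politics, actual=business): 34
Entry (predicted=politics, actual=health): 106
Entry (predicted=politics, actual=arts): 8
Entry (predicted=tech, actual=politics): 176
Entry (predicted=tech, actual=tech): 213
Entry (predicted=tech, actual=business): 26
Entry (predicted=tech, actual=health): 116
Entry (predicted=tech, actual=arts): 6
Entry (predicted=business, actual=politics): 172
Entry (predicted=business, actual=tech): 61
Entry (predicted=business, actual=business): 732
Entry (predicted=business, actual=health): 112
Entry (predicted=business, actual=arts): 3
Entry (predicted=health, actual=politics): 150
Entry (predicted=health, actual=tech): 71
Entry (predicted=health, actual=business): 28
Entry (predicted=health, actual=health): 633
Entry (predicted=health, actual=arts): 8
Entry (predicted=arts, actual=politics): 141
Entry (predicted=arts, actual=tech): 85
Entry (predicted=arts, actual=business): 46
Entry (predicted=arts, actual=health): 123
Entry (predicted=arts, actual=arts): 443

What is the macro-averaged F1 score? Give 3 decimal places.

0.606

Per-class F1 score (2·TP/(2·TP+FP+FN)):
  politics: TP=506, FP=60+34+106+8=208, FN=176+172+150+141=639 → 1012/1859 = 0.5444
  tech: TP=213, FP=176+26+116+6=324, FN=60+61+71+85=277 → 426/1027 = 0.4148
  business: TP=732, FP=172+61+112+3=348, FN=34+26+28+46=134 → 1464/1946 = 0.7523
  health: TP=633, FP=150+71+28+8=257, FN=106+116+112+123=457 → 1266/1980 = 0.6394
  arts: TP=443, FP=141+85+46+123=395, FN=8+6+3+8=25 → 886/1306 = 0.6784
Macro-F1 score = mean = (0.5444 + 0.4148 + 0.7523 + 0.6394 + 0.6784) / 5 = 0.606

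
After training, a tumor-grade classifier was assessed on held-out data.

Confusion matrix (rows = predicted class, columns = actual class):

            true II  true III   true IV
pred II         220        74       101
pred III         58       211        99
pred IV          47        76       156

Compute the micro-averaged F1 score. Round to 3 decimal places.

0.563

Micro-averaging pools counts across classes: ΣTP=587, ΣFP=455, ΣFN=455.
Micro-F1 score = 2·TP/(2·TP+FP+FN) on pooled counts = 0.563 (equals overall accuracy in single-label multiclass).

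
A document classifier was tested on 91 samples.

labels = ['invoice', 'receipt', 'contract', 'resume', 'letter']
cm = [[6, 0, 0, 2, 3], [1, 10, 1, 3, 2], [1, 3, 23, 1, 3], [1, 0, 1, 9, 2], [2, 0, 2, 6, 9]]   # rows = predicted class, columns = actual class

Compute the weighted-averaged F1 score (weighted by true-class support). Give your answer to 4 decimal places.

0.6176

Per-class F1 score (2·TP/(2·TP+FP+FN)):
  invoice: TP=6, FP=0+0+2+3=5, FN=1+1+1+2=5 → 12/22 = 0.54545
  receipt: TP=10, FP=1+1+3+2=7, FN=0+3+0+0=3 → 20/30 = 0.66667
  contract: TP=23, FP=1+3+1+3=8, FN=0+1+1+2=4 → 46/58 = 0.79310
  resume: TP=9, FP=1+0+1+2=4, FN=2+3+1+6=12 → 18/34 = 0.52941
  letter: TP=9, FP=2+0+2+6=10, FN=3+2+3+2=10 → 18/38 = 0.47368
Weighted-F1 score = Σ (supportᵢ/N)·F1 scoreᵢ with N=91: (11/91)·0.54545 + (13/91)·0.66667 + (27/91)·0.79310 + (21/91)·0.52941 + (19/91)·0.47368 = 0.6176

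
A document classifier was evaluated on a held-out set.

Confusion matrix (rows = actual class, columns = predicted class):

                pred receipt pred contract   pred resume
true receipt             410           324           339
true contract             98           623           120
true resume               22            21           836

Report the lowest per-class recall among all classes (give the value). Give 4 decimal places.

0.3821

Per-class recall (TP/(TP+FN)):
  receipt: TP=410, FN=324+339=663 → 410/1073 = 0.38211
  contract: TP=623, FN=98+120=218 → 623/841 = 0.74078
  resume: TP=836, FN=22+21=43 → 836/879 = 0.95108
Lowest is class 'receipt' with recall = 0.3821.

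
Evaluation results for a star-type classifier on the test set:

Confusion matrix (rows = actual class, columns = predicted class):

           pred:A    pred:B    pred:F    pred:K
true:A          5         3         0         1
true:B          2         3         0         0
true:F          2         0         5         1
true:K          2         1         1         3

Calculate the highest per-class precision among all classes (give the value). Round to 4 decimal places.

Per-class precision (TP/(TP+FP)):
  A: TP=5, FP=2+2+2=6 → 5/11 = 0.45455
  B: TP=3, FP=3+0+1=4 → 3/7 = 0.42857
  F: TP=5, FP=0+0+1=1 → 5/6 = 0.83333
  K: TP=3, FP=1+0+1=2 → 3/5 = 0.60000
Highest is class 'F' with precision = 0.8333.

0.8333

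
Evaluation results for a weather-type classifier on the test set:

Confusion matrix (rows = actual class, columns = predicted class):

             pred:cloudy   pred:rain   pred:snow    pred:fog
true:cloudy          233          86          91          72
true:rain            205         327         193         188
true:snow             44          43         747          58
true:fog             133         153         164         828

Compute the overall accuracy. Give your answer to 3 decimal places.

0.599

Accuracy = trace / total = (233+327+747+828=2135) / 3565 = 2135/3565 = 0.599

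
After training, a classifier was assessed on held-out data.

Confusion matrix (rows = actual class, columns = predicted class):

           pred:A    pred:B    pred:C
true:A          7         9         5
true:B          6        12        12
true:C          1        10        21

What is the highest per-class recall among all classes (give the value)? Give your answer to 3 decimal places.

Per-class recall (TP/(TP+FN)):
  A: TP=7, FN=9+5=14 → 7/21 = 0.3333
  B: TP=12, FN=6+12=18 → 12/30 = 0.4000
  C: TP=21, FN=1+10=11 → 21/32 = 0.6563
Highest is class 'C' with recall = 0.656.

0.656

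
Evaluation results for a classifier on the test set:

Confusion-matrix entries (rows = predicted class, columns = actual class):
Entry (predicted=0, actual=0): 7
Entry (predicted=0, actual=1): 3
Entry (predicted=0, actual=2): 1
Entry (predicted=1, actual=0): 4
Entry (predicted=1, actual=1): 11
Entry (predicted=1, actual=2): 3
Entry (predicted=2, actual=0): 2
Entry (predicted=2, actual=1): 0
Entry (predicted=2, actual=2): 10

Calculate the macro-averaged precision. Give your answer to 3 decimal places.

0.694

Per-class precision (TP/(TP+FP)):
  0: TP=7, FP=3+1=4 → 7/11 = 0.6364
  1: TP=11, FP=4+3=7 → 11/18 = 0.6111
  2: TP=10, FP=2+0=2 → 10/12 = 0.8333
Macro-precision = mean = (0.6364 + 0.6111 + 0.8333) / 3 = 0.694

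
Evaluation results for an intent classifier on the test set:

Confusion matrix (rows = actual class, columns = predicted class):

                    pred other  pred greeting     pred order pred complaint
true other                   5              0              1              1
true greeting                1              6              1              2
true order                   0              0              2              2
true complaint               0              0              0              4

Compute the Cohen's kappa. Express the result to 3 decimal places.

Observed agreement pₒ = trace/N = 17/25 = 0.6800
Expected agreement pₑ = Σ (rowᵢ·colᵢ)/N² = (7·6 + 10·6 + 4·4 + 4·9)/25² = 0.2464
κ = (pₒ − pₑ)/(1 − pₑ) = (0.6800 − 0.2464)/(1 − 0.2464) = 0.575

0.575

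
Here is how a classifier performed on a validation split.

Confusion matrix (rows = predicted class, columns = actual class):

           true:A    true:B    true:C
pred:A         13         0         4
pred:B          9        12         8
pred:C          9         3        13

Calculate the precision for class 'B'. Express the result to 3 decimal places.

Take TP from the diagonal, FP from the rest of the 'B' prediction marginal, FN from the rest of the 'B' actual marginal.
precision = TP/(TP+FP).
B: TP=12, FP=9+8=17 → 12/29 = 0.4138

0.414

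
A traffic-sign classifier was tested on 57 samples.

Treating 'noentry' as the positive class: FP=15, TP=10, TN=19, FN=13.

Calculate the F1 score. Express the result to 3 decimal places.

0.417

Precision = TP/(TP+FP) = 10/25 = 0.4000
Recall = TP/(TP+FN) = 10/23 = 0.4348
F1 = 2·TP/(2·TP+FP+FN) = 20/48 = 0.417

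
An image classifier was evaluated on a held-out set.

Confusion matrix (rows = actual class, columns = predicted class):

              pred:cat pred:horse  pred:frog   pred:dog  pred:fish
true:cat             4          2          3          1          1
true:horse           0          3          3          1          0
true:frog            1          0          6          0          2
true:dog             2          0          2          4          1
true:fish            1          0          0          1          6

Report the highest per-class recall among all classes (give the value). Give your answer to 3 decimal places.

0.750

Per-class recall (TP/(TP+FN)):
  cat: TP=4, FN=2+3+1+1=7 → 4/11 = 0.3636
  horse: TP=3, FN=0+3+1+0=4 → 3/7 = 0.4286
  frog: TP=6, FN=1+0+0+2=3 → 6/9 = 0.6667
  dog: TP=4, FN=2+0+2+1=5 → 4/9 = 0.4444
  fish: TP=6, FN=1+0+0+1=2 → 6/8 = 0.7500
Highest is class 'fish' with recall = 0.750.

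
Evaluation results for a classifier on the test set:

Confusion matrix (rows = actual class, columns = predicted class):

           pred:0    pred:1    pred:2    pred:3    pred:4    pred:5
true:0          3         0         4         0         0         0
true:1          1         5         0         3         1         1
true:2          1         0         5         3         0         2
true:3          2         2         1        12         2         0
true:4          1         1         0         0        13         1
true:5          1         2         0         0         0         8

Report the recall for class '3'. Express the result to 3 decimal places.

One-vs-rest for '3': TP = diagonal; FP = other classes predicted '3'; FN = '3' predicted as other.
recall = TP/(TP+FN).
3: TP=12, FN=2+2+1+2+0=7 → 12/19 = 0.6316

0.632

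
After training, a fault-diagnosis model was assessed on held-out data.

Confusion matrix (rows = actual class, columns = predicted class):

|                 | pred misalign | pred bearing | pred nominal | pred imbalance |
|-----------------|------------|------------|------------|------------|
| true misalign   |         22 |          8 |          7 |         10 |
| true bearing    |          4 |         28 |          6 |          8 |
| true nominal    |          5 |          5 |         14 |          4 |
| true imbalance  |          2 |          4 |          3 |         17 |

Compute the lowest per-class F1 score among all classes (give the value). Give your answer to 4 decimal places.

Per-class F1 score (2·TP/(2·TP+FP+FN)):
  misalign: TP=22, FP=4+5+2=11, FN=8+7+10=25 → 44/80 = 0.55000
  bearing: TP=28, FP=8+5+4=17, FN=4+6+8=18 → 56/91 = 0.61538
  nominal: TP=14, FP=7+6+3=16, FN=5+5+4=14 → 28/58 = 0.48276
  imbalance: TP=17, FP=10+8+4=22, FN=2+4+3=9 → 34/65 = 0.52308
Lowest is class 'nominal' with F1 score = 0.4828.

0.4828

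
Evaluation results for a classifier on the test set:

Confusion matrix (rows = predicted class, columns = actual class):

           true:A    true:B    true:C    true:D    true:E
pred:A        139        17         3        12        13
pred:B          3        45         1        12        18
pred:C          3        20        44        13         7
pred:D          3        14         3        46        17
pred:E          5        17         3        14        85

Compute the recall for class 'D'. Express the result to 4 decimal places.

recall = TP/(TP+FN).
D: TP=46, FN=12+12+13+14=51 → 46/97 = 0.47423

0.4742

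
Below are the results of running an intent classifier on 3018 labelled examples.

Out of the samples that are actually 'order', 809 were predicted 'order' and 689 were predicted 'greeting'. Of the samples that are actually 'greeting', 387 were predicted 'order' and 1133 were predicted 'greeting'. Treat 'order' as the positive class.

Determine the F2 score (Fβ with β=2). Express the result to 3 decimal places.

Fβ = (1+β²)·TP / ((1+β²)·TP + β²·FN + FP), with β²=4
= 5·809 / (5·809 + 4·689 + 387) = 0.563

0.563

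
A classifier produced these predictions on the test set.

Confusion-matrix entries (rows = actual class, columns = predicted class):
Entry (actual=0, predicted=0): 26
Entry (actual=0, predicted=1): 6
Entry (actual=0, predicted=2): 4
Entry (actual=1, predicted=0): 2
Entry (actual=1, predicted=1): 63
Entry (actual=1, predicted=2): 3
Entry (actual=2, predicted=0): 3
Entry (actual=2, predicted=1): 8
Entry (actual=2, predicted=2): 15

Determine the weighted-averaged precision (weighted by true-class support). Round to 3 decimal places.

Per-class precision (TP/(TP+FP)):
  0: TP=26, FP=2+3=5 → 26/31 = 0.8387
  1: TP=63, FP=6+8=14 → 63/77 = 0.8182
  2: TP=15, FP=4+3=7 → 15/22 = 0.6818
Weighted-precision = Σ (supportᵢ/N)·precisionᵢ with N=130: (36/130)·0.8387 + (68/130)·0.8182 + (26/130)·0.6818 = 0.797

0.797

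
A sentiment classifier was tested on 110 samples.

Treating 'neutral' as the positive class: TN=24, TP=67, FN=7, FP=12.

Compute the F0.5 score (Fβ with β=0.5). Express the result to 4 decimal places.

0.8590

Fβ = (1+β²)·TP / ((1+β²)·TP + β²·FN + FP), with β²=1/4
= 1.25·67 / (1.25·67 + 0.25·7 + 12) = 0.8590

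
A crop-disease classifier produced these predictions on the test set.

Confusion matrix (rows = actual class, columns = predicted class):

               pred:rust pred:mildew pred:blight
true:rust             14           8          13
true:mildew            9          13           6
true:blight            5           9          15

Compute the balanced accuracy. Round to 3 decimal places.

Balanced accuracy = mean of per-class recall.
  rust: recall = 14/35 = 0.4000
  mildew: recall = 13/28 = 0.4643
  blight: recall = 15/29 = 0.5172
Mean = (0.4000 + 0.4643 + 0.5172) / 3 = 0.461

0.461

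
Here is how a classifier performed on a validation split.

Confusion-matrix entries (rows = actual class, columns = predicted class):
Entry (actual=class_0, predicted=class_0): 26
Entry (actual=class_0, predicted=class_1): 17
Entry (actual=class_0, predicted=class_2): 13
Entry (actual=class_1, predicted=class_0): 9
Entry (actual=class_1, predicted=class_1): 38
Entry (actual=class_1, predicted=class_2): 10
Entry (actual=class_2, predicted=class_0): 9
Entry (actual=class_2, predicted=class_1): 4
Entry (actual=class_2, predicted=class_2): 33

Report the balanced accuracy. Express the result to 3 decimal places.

0.616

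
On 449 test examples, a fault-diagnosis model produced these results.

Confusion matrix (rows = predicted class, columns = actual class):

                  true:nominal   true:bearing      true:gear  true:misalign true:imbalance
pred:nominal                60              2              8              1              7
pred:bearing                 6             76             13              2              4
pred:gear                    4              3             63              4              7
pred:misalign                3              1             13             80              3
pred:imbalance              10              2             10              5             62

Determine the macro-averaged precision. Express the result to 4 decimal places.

Per-class precision (TP/(TP+FP)):
  nominal: TP=60, FP=2+8+1+7=18 → 60/78 = 0.76923
  bearing: TP=76, FP=6+13+2+4=25 → 76/101 = 0.75248
  gear: TP=63, FP=4+3+4+7=18 → 63/81 = 0.77778
  misalign: TP=80, FP=3+1+13+3=20 → 80/100 = 0.80000
  imbalance: TP=62, FP=10+2+10+5=27 → 62/89 = 0.69663
Macro-precision = mean = (0.76923 + 0.75248 + 0.77778 + 0.80000 + 0.69663) / 5 = 0.7592

0.7592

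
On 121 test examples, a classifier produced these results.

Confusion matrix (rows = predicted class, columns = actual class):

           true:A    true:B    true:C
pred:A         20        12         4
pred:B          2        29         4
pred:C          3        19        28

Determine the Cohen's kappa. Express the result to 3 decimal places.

0.459

Observed agreement pₒ = trace/N = 77/121 = 0.6364
Expected agreement pₑ = Σ (rowᵢ·colᵢ)/N² = (25·36 + 60·35 + 36·50)/121² = 0.3278
κ = (pₒ − pₑ)/(1 − pₑ) = (0.6364 − 0.3278)/(1 − 0.3278) = 0.459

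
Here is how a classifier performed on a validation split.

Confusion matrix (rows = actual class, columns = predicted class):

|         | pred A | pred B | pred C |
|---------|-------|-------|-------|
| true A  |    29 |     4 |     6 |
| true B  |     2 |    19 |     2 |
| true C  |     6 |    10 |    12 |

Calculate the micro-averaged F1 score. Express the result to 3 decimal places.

0.667

Micro-averaging pools counts across classes: ΣTP=60, ΣFP=30, ΣFN=30.
Micro-F1 score = 2·TP/(2·TP+FP+FN) on pooled counts = 0.667 (equals overall accuracy in single-label multiclass).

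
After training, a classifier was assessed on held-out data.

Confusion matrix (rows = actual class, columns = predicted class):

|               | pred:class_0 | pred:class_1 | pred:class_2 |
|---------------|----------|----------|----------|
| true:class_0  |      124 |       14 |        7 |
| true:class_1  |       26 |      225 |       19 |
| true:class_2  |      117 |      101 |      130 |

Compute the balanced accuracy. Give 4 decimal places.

0.6874

Balanced accuracy = mean of per-class recall.
  class_0: recall = 124/145 = 0.85517
  class_1: recall = 225/270 = 0.83333
  class_2: recall = 130/348 = 0.37356
Mean = (0.85517 + 0.83333 + 0.37356) / 3 = 0.6874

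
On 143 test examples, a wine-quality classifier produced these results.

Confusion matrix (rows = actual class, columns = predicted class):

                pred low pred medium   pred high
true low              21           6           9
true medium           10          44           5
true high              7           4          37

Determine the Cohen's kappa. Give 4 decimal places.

0.5640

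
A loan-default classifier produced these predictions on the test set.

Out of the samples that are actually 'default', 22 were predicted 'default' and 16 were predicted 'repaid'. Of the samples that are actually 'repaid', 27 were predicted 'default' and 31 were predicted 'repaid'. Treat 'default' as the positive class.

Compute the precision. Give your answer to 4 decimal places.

Precision = TP/(TP+FP) = 22/(22+27) = 22/49 = 0.4490

0.4490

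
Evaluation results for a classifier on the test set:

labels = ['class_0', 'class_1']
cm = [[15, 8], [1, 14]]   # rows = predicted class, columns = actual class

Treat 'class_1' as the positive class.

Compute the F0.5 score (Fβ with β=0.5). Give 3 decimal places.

0.854

Fβ = (1+β²)·TP / ((1+β²)·TP + β²·FN + FP), with β²=1/4
= 1.25·14 / (1.25·14 + 0.25·8 + 1) = 0.854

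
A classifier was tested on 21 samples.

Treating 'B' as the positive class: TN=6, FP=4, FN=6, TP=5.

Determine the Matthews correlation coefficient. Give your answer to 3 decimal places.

MCC = (TP·TN − FP·FN) / √((TP+FP)(TP+FN)(TN+FP)(TN+FN))
Numerator = 5·6 − 4·6 = 6
Denominator = √(9·11·10·12) = √11880 = 108.9954
MCC = 6 / 108.9954 = 0.055

0.055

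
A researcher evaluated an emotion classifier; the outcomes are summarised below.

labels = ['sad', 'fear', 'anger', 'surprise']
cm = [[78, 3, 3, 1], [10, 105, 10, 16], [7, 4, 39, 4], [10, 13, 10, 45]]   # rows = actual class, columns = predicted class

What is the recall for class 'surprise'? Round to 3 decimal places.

0.577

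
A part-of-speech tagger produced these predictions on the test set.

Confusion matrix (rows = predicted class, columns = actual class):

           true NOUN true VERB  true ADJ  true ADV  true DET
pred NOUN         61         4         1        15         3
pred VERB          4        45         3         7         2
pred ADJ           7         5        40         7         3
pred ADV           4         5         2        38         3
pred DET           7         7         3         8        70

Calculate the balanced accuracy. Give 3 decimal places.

0.721

Balanced accuracy = mean of per-class recall.
  NOUN: recall = 61/83 = 0.7349
  VERB: recall = 45/66 = 0.6818
  ADJ: recall = 40/49 = 0.8163
  ADV: recall = 38/75 = 0.5067
  DET: recall = 70/81 = 0.8642
Mean = (0.7349 + 0.6818 + 0.8163 + 0.5067 + 0.8642) / 5 = 0.721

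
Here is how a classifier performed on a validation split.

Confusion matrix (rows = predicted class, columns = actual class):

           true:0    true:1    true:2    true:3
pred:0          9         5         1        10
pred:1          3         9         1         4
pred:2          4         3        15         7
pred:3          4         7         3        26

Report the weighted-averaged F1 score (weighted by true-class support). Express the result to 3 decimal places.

Per-class F1 score (2·TP/(2·TP+FP+FN)):
  0: TP=9, FP=5+1+10=16, FN=3+4+4=11 → 18/45 = 0.4000
  1: TP=9, FP=3+1+4=8, FN=5+3+7=15 → 18/41 = 0.4390
  2: TP=15, FP=4+3+7=14, FN=1+1+3=5 → 30/49 = 0.6122
  3: TP=26, FP=4+7+3=14, FN=10+4+7=21 → 52/87 = 0.5977
Weighted-F1 score = Σ (supportᵢ/N)·F1 scoreᵢ with N=111: (20/111)·0.4000 + (24/111)·0.4390 + (20/111)·0.6122 + (47/111)·0.5977 = 0.530

0.530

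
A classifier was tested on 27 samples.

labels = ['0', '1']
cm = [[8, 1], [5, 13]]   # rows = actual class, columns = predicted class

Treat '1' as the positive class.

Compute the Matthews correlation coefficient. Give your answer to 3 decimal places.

0.577

MCC = (TP·TN − FP·FN) / √((TP+FP)(TP+FN)(TN+FP)(TN+FN))
Numerator = 13·8 − 1·5 = 99
Denominator = √(14·18·9·13) = √29484 = 171.7091
MCC = 99 / 171.7091 = 0.577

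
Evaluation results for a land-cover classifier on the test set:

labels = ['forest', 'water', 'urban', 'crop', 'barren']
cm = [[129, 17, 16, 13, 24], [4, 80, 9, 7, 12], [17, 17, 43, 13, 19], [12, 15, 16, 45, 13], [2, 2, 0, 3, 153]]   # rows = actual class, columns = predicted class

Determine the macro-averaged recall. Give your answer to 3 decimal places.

0.632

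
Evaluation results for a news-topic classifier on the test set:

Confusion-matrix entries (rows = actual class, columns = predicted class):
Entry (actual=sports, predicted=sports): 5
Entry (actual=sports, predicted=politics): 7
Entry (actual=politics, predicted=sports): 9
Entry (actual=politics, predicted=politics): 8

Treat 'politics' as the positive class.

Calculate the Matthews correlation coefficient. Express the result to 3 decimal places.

MCC = (TP·TN − FP·FN) / √((TP+FP)(TP+FN)(TN+FP)(TN+FN))
Numerator = 8·5 − 7·9 = -23
Denominator = √(15·17·12·14) = √42840 = 206.9783
MCC = -23 / 206.9783 = -0.111

-0.111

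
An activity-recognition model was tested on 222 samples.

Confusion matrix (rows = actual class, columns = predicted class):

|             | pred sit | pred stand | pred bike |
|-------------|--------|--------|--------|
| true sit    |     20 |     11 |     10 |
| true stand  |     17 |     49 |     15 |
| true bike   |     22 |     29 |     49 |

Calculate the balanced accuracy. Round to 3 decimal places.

0.528

Balanced accuracy = mean of per-class recall.
  sit: recall = 20/41 = 0.4878
  stand: recall = 49/81 = 0.6049
  bike: recall = 49/100 = 0.4900
Mean = (0.4878 + 0.6049 + 0.4900) / 3 = 0.528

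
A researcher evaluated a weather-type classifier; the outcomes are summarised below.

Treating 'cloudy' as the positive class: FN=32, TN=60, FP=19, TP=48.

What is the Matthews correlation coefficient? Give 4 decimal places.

0.3640

MCC = (TP·TN − FP·FN) / √((TP+FP)(TP+FN)(TN+FP)(TN+FN))
Numerator = 48·60 − 19·32 = 2272
Denominator = √(67·80·79·92) = √38956480 = 6241.5126
MCC = 2272 / 6241.5126 = 0.3640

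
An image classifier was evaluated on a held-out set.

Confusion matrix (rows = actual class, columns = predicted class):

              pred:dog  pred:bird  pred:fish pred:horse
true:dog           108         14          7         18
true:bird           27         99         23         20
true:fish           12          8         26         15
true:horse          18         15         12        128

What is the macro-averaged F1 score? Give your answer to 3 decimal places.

0.617

Per-class F1 score (2·TP/(2·TP+FP+FN)):
  dog: TP=108, FP=27+12+18=57, FN=14+7+18=39 → 216/312 = 0.6923
  bird: TP=99, FP=14+8+15=37, FN=27+23+20=70 → 198/305 = 0.6492
  fish: TP=26, FP=7+23+12=42, FN=12+8+15=35 → 52/129 = 0.4031
  horse: TP=128, FP=18+20+15=53, FN=18+15+12=45 → 256/354 = 0.7232
Macro-F1 score = mean = (0.6923 + 0.6492 + 0.4031 + 0.7232) / 4 = 0.617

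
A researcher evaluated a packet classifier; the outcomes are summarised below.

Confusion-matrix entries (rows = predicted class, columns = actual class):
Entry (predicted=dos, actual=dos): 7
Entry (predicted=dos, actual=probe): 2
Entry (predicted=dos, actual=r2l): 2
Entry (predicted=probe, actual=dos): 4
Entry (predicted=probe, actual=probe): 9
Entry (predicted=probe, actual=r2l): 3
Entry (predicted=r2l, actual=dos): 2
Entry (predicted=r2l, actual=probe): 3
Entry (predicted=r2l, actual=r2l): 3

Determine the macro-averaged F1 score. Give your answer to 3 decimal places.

Per-class F1 score (2·TP/(2·TP+FP+FN)):
  dos: TP=7, FP=2+2=4, FN=4+2=6 → 14/24 = 0.5833
  probe: TP=9, FP=4+3=7, FN=2+3=5 → 18/30 = 0.6000
  r2l: TP=3, FP=2+3=5, FN=2+3=5 → 6/16 = 0.3750
Macro-F1 score = mean = (0.5833 + 0.6000 + 0.3750) / 3 = 0.519

0.519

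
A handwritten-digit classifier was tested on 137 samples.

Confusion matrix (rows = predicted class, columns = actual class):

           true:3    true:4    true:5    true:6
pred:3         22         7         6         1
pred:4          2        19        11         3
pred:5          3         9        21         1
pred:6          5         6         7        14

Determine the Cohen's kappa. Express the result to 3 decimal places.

Observed agreement pₒ = trace/N = 76/137 = 0.5547
Expected agreement pₑ = Σ (rowᵢ·colᵢ)/N² = (32·36 + 41·35 + 45·34 + 19·32)/137² = 0.2517
κ = (pₒ − pₑ)/(1 − pₑ) = (0.5547 − 0.2517)/(1 − 0.2517) = 0.405

0.405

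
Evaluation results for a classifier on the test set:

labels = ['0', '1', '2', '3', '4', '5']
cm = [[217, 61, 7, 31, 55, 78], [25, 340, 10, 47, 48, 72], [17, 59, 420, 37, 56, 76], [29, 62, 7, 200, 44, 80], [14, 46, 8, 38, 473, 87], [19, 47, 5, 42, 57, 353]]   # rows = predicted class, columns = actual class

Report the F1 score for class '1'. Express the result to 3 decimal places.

One-vs-rest for '1': TP = diagonal; FP = other classes predicted '1'; FN = '1' predicted as other.
F1 score = 2·TP/(2·TP+FP+FN).
1: TP=340, FP=25+10+47+48+72=202, FN=61+59+62+46+47=275 → 680/1157 = 0.5877

0.588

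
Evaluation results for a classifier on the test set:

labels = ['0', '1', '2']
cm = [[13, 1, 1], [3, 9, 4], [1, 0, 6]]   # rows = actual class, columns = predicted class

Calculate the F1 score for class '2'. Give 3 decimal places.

0.667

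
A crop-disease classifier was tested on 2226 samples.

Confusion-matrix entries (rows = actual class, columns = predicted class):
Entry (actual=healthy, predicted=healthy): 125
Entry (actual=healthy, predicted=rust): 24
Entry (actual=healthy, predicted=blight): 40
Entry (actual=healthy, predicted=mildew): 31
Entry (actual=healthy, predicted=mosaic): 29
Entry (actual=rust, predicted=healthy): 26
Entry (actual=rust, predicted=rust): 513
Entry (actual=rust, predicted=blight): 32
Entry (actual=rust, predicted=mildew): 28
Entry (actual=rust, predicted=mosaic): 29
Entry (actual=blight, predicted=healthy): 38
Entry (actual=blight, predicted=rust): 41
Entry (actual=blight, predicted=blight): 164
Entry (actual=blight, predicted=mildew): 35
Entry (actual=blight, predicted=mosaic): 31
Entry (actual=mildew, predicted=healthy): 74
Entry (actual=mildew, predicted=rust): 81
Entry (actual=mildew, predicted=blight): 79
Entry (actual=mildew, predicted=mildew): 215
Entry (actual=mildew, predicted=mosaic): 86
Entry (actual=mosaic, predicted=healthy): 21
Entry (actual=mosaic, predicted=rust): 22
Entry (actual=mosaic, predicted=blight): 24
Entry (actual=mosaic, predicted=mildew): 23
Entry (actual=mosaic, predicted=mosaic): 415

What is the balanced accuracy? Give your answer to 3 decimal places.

0.615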